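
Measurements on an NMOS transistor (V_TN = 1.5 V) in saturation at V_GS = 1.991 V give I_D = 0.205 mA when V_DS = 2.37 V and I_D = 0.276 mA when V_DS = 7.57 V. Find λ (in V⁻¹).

With V_GS fixed, I_D ∝ (1 + λ V_DS) in saturation, so I_D2/I_D1 = (1 + λ V_DS2)/(1 + λ V_DS1).
0.276/0.205 = 1.346 = (1 + 7.57 λ)/(1 + 2.37 λ).
Solving: λ (I_D1 V_DS2 − I_D2 V_DS1) = I_D2 − I_D1, so λ = (0.276 − 0.205) / (0.205 × 7.57 − 0.276 × 2.37) = 0.071 / 0.898 = 0.0791 V⁻¹.

λ = 0.0791 V⁻¹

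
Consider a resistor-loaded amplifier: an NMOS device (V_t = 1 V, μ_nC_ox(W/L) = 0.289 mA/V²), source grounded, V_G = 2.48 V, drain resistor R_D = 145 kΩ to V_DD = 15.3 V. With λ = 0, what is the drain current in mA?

V_GS = V_G = 2.48 V, so V_ov = 2.48 − 1 = 1.48 V.
Assume saturation: I_D = ½ k_n V_ov² = 0.5 × 0.289 × 1.48² = 0.317 mA, giving V_DS = V_DD − I_D R_D = 15.3 − 0.317 × 145 = -30.6 V.
But -30.6 V < V_ov = 1.48 V, so the device is actually in triode.
In triode I_D = k_n[V_ov V_DS − ½ V_DS²] and I_D = (V_DD − V_DS)/R_D. Equating: 21 V_DS² − 63.02 V_DS + 15.3 = 0, giving V_DS = 0.266 V (the root below V_ov).
I_D = (15.3 − 0.266) / 145 = 0.104 mA.

I_D = 0.104 mA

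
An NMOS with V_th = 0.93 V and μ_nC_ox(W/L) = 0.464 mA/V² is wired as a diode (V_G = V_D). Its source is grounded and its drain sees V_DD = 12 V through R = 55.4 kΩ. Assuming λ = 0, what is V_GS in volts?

With gate tied to drain, V_GS = V_DS ≥ V_GS − V_th, so the device is in saturation.
KCL at the drain: ½ k_n (V_GS − V_th)² = (V_DD − V_GS)/R.
Let x = V_GS − 0.93. Then 12.9 x² + x − 11.07 = 0, giving x = 0.89 V (positive root), so V_GS = 1.82 V.
I_D = (V_DD − V_GS)/R = (12 − 1.82) / 55.4 = 0.184 mA.

V_GS = 1.82 V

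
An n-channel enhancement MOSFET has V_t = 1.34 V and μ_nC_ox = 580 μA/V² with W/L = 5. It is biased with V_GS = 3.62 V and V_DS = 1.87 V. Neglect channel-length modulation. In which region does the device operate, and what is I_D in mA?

k_n = μ_nC_ox · (W/L) = 2.9 mA/V².
V_ov = V_GS − V_t = 3.62 − 1.34 = 2.28 V.
Since V_DS = 1.87 V < V_ov = 2.28 V, the device is in the triode region.
I_D = k_n [V_ov · V_DS − ½ V_DS²] = 2.9 × [2.28 × 1.87 − 0.5 × 1.87²] = 7.29 mA.

Triode; I_D = 7.29 mA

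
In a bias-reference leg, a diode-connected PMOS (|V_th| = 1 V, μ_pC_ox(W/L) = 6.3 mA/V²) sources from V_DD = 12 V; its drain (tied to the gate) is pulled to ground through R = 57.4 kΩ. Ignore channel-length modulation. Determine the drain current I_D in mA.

With gate tied to drain, V_SG = V_SD ≥ V_SG − |V_th|, so the device is in saturation.
KCL at the drain: ½ k_p (V_SG − |V_th|)² = (V_DD − V_SG)/R.
Let x = V_SG − 1. Then 181 x² + x − 11 = 0, giving x = 0.244 V (positive root), so V_SG = 1.24 V.
I_D = (V_DD − V_SG)/R = (12 − 1.24) / 57.4 = 0.187 mA.

I_D = 0.187 mA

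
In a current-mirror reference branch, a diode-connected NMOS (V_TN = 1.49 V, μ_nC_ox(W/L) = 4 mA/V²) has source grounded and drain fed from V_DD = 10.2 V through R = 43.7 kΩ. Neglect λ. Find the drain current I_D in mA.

I_D = 0.192 mA

With gate tied to drain, V_GS = V_DS ≥ V_GS − V_TN, so the device is in saturation.
KCL at the drain: ½ k_n (V_GS − V_TN)² = (V_DD − V_GS)/R.
Let x = V_GS − 1.49. Then 87.4 x² + x − 8.71 = 0, giving x = 0.31 V (positive root), so V_GS = 1.8 V.
I_D = (V_DD − V_GS)/R = (10.2 − 1.8) / 43.7 = 0.192 mA.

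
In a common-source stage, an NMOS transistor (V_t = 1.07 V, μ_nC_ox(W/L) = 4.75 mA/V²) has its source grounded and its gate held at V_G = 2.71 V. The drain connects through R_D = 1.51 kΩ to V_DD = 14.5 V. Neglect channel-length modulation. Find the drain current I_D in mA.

V_GS = V_G = 2.71 V, so V_ov = 2.71 − 1.07 = 1.64 V.
Assume saturation: I_D = ½ k_n V_ov² = 0.5 × 4.75 × 1.64² = 6.39 mA, giving V_DS = V_DD − I_D R_D = 14.5 − 6.39 × 1.51 = 4.85 V.
V_DS = 4.85 V ≥ V_ov = 1.64 V, confirming saturation.

I_D = 6.39 mA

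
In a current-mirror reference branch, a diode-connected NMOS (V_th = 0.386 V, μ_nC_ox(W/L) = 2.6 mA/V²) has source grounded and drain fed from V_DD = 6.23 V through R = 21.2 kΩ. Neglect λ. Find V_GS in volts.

With gate tied to drain, V_GS = V_DS ≥ V_GS − V_th, so the device is in saturation.
KCL at the drain: ½ k_n (V_GS − V_th)² = (V_DD − V_GS)/R.
Let x = V_GS − 0.386. Then 27.6 x² + x − 5.844 = 0, giving x = 0.443 V (positive root), so V_GS = 0.829 V.
I_D = (V_DD − V_GS)/R = (6.23 − 0.829) / 21.2 = 0.255 mA.

V_GS = 0.829 V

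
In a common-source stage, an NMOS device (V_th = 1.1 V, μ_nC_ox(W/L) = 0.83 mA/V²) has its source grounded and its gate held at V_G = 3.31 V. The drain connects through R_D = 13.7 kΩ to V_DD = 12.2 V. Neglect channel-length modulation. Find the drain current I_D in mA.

I_D = 0.852 mA

V_GS = V_G = 3.31 V, so V_ov = 3.31 − 1.1 = 2.21 V.
Assume saturation: I_D = ½ k_n V_ov² = 0.5 × 0.83 × 2.21² = 2.03 mA, giving V_DS = V_DD − I_D R_D = 12.2 − 2.03 × 13.7 = -15.6 V.
But -15.6 V < V_ov = 2.21 V, so the device is actually in triode.
In triode I_D = k_n[V_ov V_DS − ½ V_DS²] and I_D = (V_DD − V_DS)/R_D. Equating: 5.69 V_DS² − 26.13 V_DS + 12.2 = 0, giving V_DS = 0.527 V (the root below V_ov).
I_D = (12.2 − 0.527) / 13.7 = 0.852 mA.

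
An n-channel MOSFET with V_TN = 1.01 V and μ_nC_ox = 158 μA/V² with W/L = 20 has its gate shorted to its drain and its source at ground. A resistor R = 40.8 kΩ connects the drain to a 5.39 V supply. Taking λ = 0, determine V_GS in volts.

With gate tied to drain, V_GS = V_DS ≥ V_GS − V_TN, so the device is in saturation.
k_n = μ_nC_ox · (W/L) = 3.16 mA/V².
KCL at the drain: ½ k_n (V_GS − V_TN)² = (V_DD − V_GS)/R.
Let x = V_GS − 1.01. Then 64.5 x² + x − 4.38 = 0, giving x = 0.253 V (positive root), so V_GS = 1.26 V.
I_D = (V_DD − V_GS)/R = (5.39 − 1.26) / 40.8 = 0.101 mA.

V_GS = 1.26 V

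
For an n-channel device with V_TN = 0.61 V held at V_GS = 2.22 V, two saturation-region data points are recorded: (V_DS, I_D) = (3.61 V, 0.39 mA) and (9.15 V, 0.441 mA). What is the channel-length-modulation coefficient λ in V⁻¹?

λ = 0.0258 V⁻¹

With V_GS fixed, I_D ∝ (1 + λ V_DS) in saturation, so I_D2/I_D1 = (1 + λ V_DS2)/(1 + λ V_DS1).
0.441/0.39 = 1.131 = (1 + 9.15 λ)/(1 + 3.61 λ).
Solving: λ (I_D1 V_DS2 − I_D2 V_DS1) = I_D2 − I_D1, so λ = (0.441 − 0.39) / (0.39 × 9.15 − 0.441 × 3.61) = 0.051 / 1.98 = 0.0258 V⁻¹.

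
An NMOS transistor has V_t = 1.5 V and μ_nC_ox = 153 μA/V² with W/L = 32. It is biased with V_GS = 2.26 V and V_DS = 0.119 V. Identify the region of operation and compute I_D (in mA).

Triode; I_D = 0.408 mA

k_n = μ_nC_ox · (W/L) = 4.896 mA/V².
V_ov = V_GS − V_t = 2.26 − 1.5 = 0.76 V.
Since V_DS = 0.119 V < V_ov = 0.76 V, the device is in the triode region.
I_D = k_n [V_ov · V_DS − ½ V_DS²] = 4.896 × [0.76 × 0.119 − 0.5 × 0.119²] = 0.408 mA.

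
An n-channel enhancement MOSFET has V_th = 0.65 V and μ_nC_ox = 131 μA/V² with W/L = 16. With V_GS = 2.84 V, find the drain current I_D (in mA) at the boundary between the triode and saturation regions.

At the boundary V_DS = V_ov = V_GS − V_th = 2.84 − 0.65 = 2.19 V.
k_n = μ_nC_ox · (W/L) = 2.096 mA/V².
I_D = ½ k_n V_ov² = 0.5 × 2.096 × 2.19² = 5.03 mA.

I_D = 5.03 mA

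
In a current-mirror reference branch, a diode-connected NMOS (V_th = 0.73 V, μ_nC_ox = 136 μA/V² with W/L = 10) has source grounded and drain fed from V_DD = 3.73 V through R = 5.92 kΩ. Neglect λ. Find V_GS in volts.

V_GS = 1.48 V

With gate tied to drain, V_GS = V_DS ≥ V_GS − V_th, so the device is in saturation.
k_n = μ_nC_ox · (W/L) = 1.36 mA/V².
KCL at the drain: ½ k_n (V_GS − V_th)² = (V_DD − V_GS)/R.
Let x = V_GS − 0.73. Then 4.03 x² + x − 3 = 0, giving x = 0.748 V (positive root), so V_GS = 1.48 V.
I_D = (V_DD − V_GS)/R = (3.73 − 1.48) / 5.92 = 0.38 mA.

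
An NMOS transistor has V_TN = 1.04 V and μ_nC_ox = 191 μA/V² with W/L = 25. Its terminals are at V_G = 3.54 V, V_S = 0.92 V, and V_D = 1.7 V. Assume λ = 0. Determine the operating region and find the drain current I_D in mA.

V_GS = V_G − V_S = 3.54 − 0.92 = 2.62 V; V_DS = V_D − V_S = 1.7 − 0.92 = 0.78 V.
k_n = μ_nC_ox · (W/L) = 4.775 mA/V².
V_ov = V_GS − V_TN = 2.62 − 1.04 = 1.58 V.
Since V_DS = 0.78 V < V_ov = 1.58 V, the device is in the triode region.
I_D = k_n [V_ov · V_DS − ½ V_DS²] = 4.775 × [1.58 × 0.78 − 0.5 × 0.78²] = 4.43 mA.

Triode; I_D = 4.43 mA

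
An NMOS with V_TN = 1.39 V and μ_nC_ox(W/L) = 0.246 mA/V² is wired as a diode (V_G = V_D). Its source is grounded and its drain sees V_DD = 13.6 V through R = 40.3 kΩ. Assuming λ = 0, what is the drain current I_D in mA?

With gate tied to drain, V_GS = V_DS ≥ V_GS − V_TN, so the device is in saturation.
KCL at the drain: ½ k_n (V_GS − V_TN)² = (V_DD − V_GS)/R.
Let x = V_GS − 1.39. Then 4.96 x² + x − 12.21 = 0, giving x = 1.47 V (positive root), so V_GS = 2.86 V.
I_D = (V_DD − V_GS)/R = (13.6 − 2.86) / 40.3 = 0.266 mA.

I_D = 0.266 mA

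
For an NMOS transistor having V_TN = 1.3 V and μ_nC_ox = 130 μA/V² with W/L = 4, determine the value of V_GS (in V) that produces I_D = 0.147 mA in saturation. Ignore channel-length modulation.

k_n = μ_nC_ox · (W/L) = 0.52 mA/V².
In saturation I_D = ½ k_n (V_GS − V_TN)², so V_GS − V_TN = √(2 I_D / k_n) = √(2 × 0.147 / 0.52) = 0.752 V.
V_GS = 1.3 + 0.752 = 2.05 V.

V_GS = 2.05 V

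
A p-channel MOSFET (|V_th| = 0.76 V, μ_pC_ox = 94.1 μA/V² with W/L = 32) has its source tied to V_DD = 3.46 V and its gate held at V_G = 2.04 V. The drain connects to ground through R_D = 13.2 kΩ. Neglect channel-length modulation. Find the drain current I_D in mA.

V_SG = V_DD − V_G = 3.46 − 2.04 = 1.42 V, so V_ov = 1.42 − 0.76 = 0.66 V.
k_p = μ_pC_ox · (W/L) = 3.011 mA/V².
Assume saturation: I_D = ½ k_p V_ov² = 0.5 × 3.011 × 0.66² = 0.656 mA, giving V_SD = V_DD − I_D R_D = 3.46 − 0.656 × 13.2 = -5.2 V.
But -5.2 V < V_ov = 0.66 V, so the device is actually in triode.
In triode I_D = k_p[V_ov V_SD − ½ V_SD²] and I_D = (V_DD − V_SD)/R_D. Equating: 19.9 V_SD² − 27.23 V_SD + 3.46 = 0, giving V_SD = 0.142 V (the root below V_ov).
I_D = (3.46 − 0.142) / 13.2 = 0.251 mA.

I_D = 0.251 mA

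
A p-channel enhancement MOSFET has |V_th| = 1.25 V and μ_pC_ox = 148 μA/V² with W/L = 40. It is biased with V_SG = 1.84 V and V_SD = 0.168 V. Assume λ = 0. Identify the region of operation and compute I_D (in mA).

k_p = μ_pC_ox · (W/L) = 5.92 mA/V².
V_ov = V_SG − |V_th| = 1.84 − 1.25 = 0.59 V.
Since V_SD = 0.168 V < V_ov = 0.59 V, the device is in the triode region.
I_D = k_p [V_ov · V_SD − ½ V_SD²] = 5.92 × [0.59 × 0.168 − 0.5 × 0.168²] = 0.503 mA.

Triode; I_D = 0.503 mA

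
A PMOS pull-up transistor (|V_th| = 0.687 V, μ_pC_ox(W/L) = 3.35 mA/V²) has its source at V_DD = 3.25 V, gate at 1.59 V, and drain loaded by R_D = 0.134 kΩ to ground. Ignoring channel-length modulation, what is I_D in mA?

I_D = 1.59 mA

V_SG = V_DD − V_G = 3.25 − 1.59 = 1.66 V, so V_ov = 1.66 − 0.687 = 0.973 V.
Assume saturation: I_D = ½ k_p V_ov² = 0.5 × 3.35 × 0.973² = 1.59 mA, giving V_SD = V_DD − I_D R_D = 3.25 − 1.59 × 0.134 = 3.04 V.
V_SD = 3.04 V ≥ V_ov = 0.973 V, confirming saturation.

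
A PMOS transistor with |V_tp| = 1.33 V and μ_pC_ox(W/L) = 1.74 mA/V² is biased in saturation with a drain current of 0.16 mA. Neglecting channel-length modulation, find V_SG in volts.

V_SG = 1.76 V

In saturation I_D = ½ k_p (V_SG − |V_tp|)², so V_SG − |V_tp| = √(2 I_D / k_p) = √(2 × 0.16 / 1.74) = 0.429 V.
V_SG = 1.33 + 0.429 = 1.76 V.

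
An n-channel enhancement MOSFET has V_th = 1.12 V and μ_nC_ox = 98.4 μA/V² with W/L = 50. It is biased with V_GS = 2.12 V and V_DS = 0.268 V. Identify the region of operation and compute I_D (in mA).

k_n = μ_nC_ox · (W/L) = 4.92 mA/V².
V_ov = V_GS − V_th = 2.12 − 1.12 = 1 V.
Since V_DS = 0.268 V < V_ov = 1 V, the device is in the triode region.
I_D = k_n [V_ov · V_DS − ½ V_DS²] = 4.92 × [1 × 0.268 − 0.5 × 0.268²] = 1.14 mA.

Triode; I_D = 1.14 mA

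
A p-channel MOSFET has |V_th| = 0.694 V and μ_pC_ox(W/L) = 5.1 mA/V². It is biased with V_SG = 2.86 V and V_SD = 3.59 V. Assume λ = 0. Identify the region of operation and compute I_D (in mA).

V_ov = V_SG − |V_th| = 2.86 − 0.694 = 2.17 V.
Since V_SD = 3.59 V ≥ V_ov = 2.17 V, the device is in saturation.
I_D = ½ k_p V_ov² = 0.5 × 5.1 × 2.17² = 12 mA.

Saturation; I_D = 12.0 mA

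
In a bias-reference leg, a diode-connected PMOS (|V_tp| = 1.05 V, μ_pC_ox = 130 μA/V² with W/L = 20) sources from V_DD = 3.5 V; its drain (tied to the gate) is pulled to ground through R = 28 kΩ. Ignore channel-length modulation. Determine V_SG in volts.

With gate tied to drain, V_SG = V_SD ≥ V_SG − |V_tp|, so the device is in saturation.
k_p = μ_pC_ox · (W/L) = 2.6 mA/V².
KCL at the drain: ½ k_p (V_SG − |V_tp|)² = (V_DD − V_SG)/R.
Let x = V_SG − 1.05. Then 36.4 x² + x − 2.45 = 0, giving x = 0.246 V (positive root), so V_SG = 1.3 V.
I_D = (V_DD − V_SG)/R = (3.5 − 1.3) / 28 = 0.0787 mA.

V_SG = 1.30 V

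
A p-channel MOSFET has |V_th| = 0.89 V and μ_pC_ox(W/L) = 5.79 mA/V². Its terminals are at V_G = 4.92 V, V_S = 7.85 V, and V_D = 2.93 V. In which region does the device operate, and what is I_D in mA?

V_SG = V_S − V_G = 7.85 − 4.92 = 2.93 V; V_SD = V_S − V_D = 7.85 − 2.93 = 4.92 V.
V_ov = V_SG − |V_th| = 2.93 − 0.89 = 2.04 V.
Since V_SD = 4.92 V ≥ V_ov = 2.04 V, the device is in saturation.
I_D = ½ k_p V_ov² = 0.5 × 5.79 × 2.04² = 12 mA.

Saturation; I_D = 12.0 mA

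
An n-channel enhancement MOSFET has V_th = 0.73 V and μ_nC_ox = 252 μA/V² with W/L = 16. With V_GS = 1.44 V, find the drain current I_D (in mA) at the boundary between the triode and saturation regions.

At the boundary V_DS = V_ov = V_GS − V_th = 1.44 − 0.73 = 0.71 V.
k_n = μ_nC_ox · (W/L) = 4.032 mA/V².
I_D = ½ k_n V_ov² = 0.5 × 4.032 × 0.71² = 1.02 mA.

I_D = 1.02 mA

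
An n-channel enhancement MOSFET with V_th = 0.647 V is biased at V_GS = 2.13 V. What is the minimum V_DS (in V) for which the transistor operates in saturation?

The boundary between triode and saturation is V_DS = V_GS − V_th = V_ov.
V_ov = 2.13 − 0.647 = 1.48 V.

V_DS,sat = 1.48 V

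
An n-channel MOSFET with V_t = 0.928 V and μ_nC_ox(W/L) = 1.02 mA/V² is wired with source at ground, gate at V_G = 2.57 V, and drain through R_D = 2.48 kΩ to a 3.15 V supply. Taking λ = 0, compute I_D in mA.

V_GS = V_G = 2.57 V, so V_ov = 2.57 − 0.928 = 1.64 V.
Assume saturation: I_D = ½ k_n V_ov² = 0.5 × 1.02 × 1.64² = 1.38 mA, giving V_DS = V_DD − I_D R_D = 3.15 − 1.38 × 2.48 = -0.26 V.
But -0.26 V < V_ov = 1.64 V, so the device is actually in triode.
In triode I_D = k_n[V_ov V_DS − ½ V_DS²] and I_D = (V_DD − V_DS)/R_D. Equating: 1.26 V_DS² − 5.154 V_DS + 3.15 = 0, giving V_DS = 0.749 V (the root below V_ov).
I_D = (3.15 − 0.749) / 2.48 = 0.968 mA.

I_D = 0.968 mA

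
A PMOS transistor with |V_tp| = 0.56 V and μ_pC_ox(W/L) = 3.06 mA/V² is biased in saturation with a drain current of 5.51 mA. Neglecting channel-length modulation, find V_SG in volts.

In saturation I_D = ½ k_p (V_SG − |V_tp|)², so V_SG − |V_tp| = √(2 I_D / k_p) = √(2 × 5.51 / 3.06) = 1.9 V.
V_SG = 0.56 + 1.9 = 2.46 V.

V_SG = 2.46 V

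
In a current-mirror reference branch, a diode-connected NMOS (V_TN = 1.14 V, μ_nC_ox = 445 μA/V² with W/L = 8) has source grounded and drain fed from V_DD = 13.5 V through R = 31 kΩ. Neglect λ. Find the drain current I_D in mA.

I_D = 0.384 mA

With gate tied to drain, V_GS = V_DS ≥ V_GS − V_TN, so the device is in saturation.
k_n = μ_nC_ox · (W/L) = 3.56 mA/V².
KCL at the drain: ½ k_n (V_GS − V_TN)² = (V_DD − V_GS)/R.
Let x = V_GS − 1.14. Then 55.2 x² + x − 12.36 = 0, giving x = 0.464 V (positive root), so V_GS = 1.6 V.
I_D = (V_DD − V_GS)/R = (13.5 − 1.6) / 31 = 0.384 mA.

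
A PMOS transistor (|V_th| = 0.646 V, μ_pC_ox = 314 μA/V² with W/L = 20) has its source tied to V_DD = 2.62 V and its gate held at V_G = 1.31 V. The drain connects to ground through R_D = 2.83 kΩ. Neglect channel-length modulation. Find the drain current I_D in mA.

I_D = 0.839 mA

V_SG = V_DD − V_G = 2.62 − 1.31 = 1.31 V, so V_ov = 1.31 − 0.646 = 0.664 V.
k_p = μ_pC_ox · (W/L) = 6.28 mA/V².
Assume saturation: I_D = ½ k_p V_ov² = 0.5 × 6.28 × 0.664² = 1.38 mA, giving V_SD = V_DD − I_D R_D = 2.62 − 1.38 × 2.83 = -1.3 V.
But -1.3 V < V_ov = 0.664 V, so the device is actually in triode.
In triode I_D = k_p[V_ov V_SD − ½ V_SD²] and I_D = (V_DD − V_SD)/R_D. Equating: 8.89 V_SD² − 12.8 V_SD + 2.62 = 0, giving V_SD = 0.247 V (the root below V_ov).
I_D = (2.62 − 0.247) / 2.83 = 0.839 mA.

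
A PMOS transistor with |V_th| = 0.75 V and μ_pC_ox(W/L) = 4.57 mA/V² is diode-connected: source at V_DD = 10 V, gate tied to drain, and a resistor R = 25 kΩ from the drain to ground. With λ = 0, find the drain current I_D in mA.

With gate tied to drain, V_SG = V_SD ≥ V_SG − |V_th|, so the device is in saturation.
KCL at the drain: ½ k_p (V_SG − |V_th|)² = (V_DD − V_SG)/R.
Let x = V_SG − 0.75. Then 57.1 x² + x − 9.25 = 0, giving x = 0.394 V (positive root), so V_SG = 1.14 V.
I_D = (V_DD − V_SG)/R = (10 − 1.14) / 25 = 0.354 mA.

I_D = 0.354 mA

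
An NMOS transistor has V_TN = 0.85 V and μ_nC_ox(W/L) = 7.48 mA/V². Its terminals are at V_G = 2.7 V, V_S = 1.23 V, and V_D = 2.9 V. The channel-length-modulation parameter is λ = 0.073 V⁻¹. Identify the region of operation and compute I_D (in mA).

Saturation; I_D = 1.61 mA

V_GS = V_G − V_S = 2.7 − 1.23 = 1.47 V; V_DS = V_D − V_S = 2.9 − 1.23 = 1.67 V.
V_ov = V_GS − V_TN = 1.47 − 0.85 = 0.62 V.
Since V_DS = 1.67 V ≥ V_ov = 0.62 V, the device is in saturation.
I_D = ½ k_n V_ov² (1 + λ V_DS) = 0.5 × 7.48 × 0.62² × (1 + 0.073 × 1.67) = 1.61 mA.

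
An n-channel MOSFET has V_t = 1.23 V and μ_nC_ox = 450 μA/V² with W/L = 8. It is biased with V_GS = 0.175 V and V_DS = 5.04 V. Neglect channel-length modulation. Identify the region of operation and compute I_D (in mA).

Cutoff; I_D = 0 mA

V_GS = 0.175 V < V_t = 1.23 V, so the transistor is in cutoff.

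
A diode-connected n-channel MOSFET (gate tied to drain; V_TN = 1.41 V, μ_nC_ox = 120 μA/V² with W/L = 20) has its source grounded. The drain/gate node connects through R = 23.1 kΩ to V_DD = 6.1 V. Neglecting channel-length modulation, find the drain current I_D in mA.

I_D = 0.186 mA

With gate tied to drain, V_GS = V_DS ≥ V_GS − V_TN, so the device is in saturation.
k_n = μ_nC_ox · (W/L) = 2.4 mA/V².
KCL at the drain: ½ k_n (V_GS − V_TN)² = (V_DD − V_GS)/R.
Let x = V_GS − 1.41. Then 27.7 x² + x − 4.69 = 0, giving x = 0.394 V (positive root), so V_GS = 1.8 V.
I_D = (V_DD − V_GS)/R = (6.1 − 1.8) / 23.1 = 0.186 mA.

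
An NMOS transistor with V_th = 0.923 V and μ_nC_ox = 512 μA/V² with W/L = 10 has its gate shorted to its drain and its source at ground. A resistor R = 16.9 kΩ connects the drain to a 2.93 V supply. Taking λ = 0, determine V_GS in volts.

With gate tied to drain, V_GS = V_DS ≥ V_GS − V_th, so the device is in saturation.
k_n = μ_nC_ox · (W/L) = 5.12 mA/V².
KCL at the drain: ½ k_n (V_GS − V_th)² = (V_DD − V_GS)/R.
Let x = V_GS − 0.923. Then 43.3 x² + x − 2.007 = 0, giving x = 0.204 V (positive root), so V_GS = 1.13 V.
I_D = (V_DD − V_GS)/R = (2.93 − 1.13) / 16.9 = 0.107 mA.

V_GS = 1.13 V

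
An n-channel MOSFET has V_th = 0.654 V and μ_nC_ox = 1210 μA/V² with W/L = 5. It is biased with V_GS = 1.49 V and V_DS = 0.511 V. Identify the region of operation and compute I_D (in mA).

k_n = μ_nC_ox · (W/L) = 6.05 mA/V².
V_ov = V_GS − V_th = 1.49 − 0.654 = 0.836 V.
Since V_DS = 0.511 V < V_ov = 0.836 V, the device is in the triode region.
I_D = k_n [V_ov · V_DS − ½ V_DS²] = 6.05 × [0.836 × 0.511 − 0.5 × 0.511²] = 1.79 mA.

Triode; I_D = 1.79 mA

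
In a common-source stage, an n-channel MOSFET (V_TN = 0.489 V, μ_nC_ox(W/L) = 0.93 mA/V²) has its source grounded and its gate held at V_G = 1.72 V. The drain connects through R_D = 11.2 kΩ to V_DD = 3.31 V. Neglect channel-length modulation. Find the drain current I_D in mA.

I_D = 0.272 mA

V_GS = V_G = 1.72 V, so V_ov = 1.72 − 0.489 = 1.23 V.
Assume saturation: I_D = ½ k_n V_ov² = 0.5 × 0.93 × 1.23² = 0.705 mA, giving V_DS = V_DD − I_D R_D = 3.31 − 0.705 × 11.2 = -4.58 V.
But -4.58 V < V_ov = 1.23 V, so the device is actually in triode.
In triode I_D = k_n[V_ov V_DS − ½ V_DS²] and I_D = (V_DD − V_DS)/R_D. Equating: 5.21 V_DS² − 13.82 V_DS + 3.31 = 0, giving V_DS = 0.266 V (the root below V_ov).
I_D = (3.31 − 0.266) / 11.2 = 0.272 mA.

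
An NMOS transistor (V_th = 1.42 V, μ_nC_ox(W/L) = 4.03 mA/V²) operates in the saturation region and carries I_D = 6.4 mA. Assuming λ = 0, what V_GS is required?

V_GS = 3.20 V

In saturation I_D = ½ k_n (V_GS − V_th)², so V_GS − V_th = √(2 I_D / k_n) = √(2 × 6.4 / 4.03) = 1.78 V.
V_GS = 1.42 + 1.78 = 3.2 V.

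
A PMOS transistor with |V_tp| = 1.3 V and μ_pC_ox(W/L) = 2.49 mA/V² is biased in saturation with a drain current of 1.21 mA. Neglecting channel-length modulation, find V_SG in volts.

In saturation I_D = ½ k_p (V_SG − |V_tp|)², so V_SG − |V_tp| = √(2 I_D / k_p) = √(2 × 1.21 / 2.49) = 0.986 V.
V_SG = 1.3 + 0.986 = 2.29 V.

V_SG = 2.29 V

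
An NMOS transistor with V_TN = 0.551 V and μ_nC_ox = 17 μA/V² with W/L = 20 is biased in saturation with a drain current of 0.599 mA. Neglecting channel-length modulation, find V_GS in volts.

k_n = μ_nC_ox · (W/L) = 0.34 mA/V².
In saturation I_D = ½ k_n (V_GS − V_TN)², so V_GS − V_TN = √(2 I_D / k_n) = √(2 × 0.599 / 0.34) = 1.88 V.
V_GS = 0.551 + 1.88 = 2.43 V.

V_GS = 2.43 V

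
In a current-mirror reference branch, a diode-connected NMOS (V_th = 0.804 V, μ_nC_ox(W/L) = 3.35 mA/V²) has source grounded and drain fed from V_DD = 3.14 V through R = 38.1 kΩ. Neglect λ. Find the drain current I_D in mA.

With gate tied to drain, V_GS = V_DS ≥ V_GS − V_th, so the device is in saturation.
KCL at the drain: ½ k_n (V_GS − V_th)² = (V_DD − V_GS)/R.
Let x = V_GS − 0.804. Then 63.8 x² + x − 2.336 = 0, giving x = 0.184 V (positive root), so V_GS = 0.988 V.
I_D = (V_DD − V_GS)/R = (3.14 − 0.988) / 38.1 = 0.0565 mA.

I_D = 0.0565 mA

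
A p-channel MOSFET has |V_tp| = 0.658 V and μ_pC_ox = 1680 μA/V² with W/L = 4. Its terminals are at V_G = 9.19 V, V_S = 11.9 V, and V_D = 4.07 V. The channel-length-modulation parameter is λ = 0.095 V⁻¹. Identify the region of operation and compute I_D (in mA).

V_SG = V_S − V_G = 11.9 − 9.19 = 2.71 V; V_SD = V_S − V_D = 11.9 − 4.07 = 7.83 V.
k_p = μ_pC_ox · (W/L) = 6.72 mA/V².
V_ov = V_SG − |V_tp| = 2.71 − 0.658 = 2.05 V.
Since V_SD = 7.83 V ≥ V_ov = 2.05 V, the device is in saturation.
I_D = ½ k_p V_ov² (1 + λ V_SD) = 0.5 × 6.72 × 2.05² × (1 + 0.095 × 7.83) = 24.7 mA.

Saturation; I_D = 24.7 mA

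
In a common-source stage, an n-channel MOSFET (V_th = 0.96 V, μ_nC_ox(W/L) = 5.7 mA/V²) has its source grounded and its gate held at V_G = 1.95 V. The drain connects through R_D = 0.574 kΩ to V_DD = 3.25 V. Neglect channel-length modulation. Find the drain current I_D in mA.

V_GS = V_G = 1.95 V, so V_ov = 1.95 − 0.96 = 0.99 V.
Assume saturation: I_D = ½ k_n V_ov² = 0.5 × 5.7 × 0.99² = 2.79 mA, giving V_DS = V_DD − I_D R_D = 3.25 − 2.79 × 0.574 = 1.65 V.
V_DS = 1.65 V ≥ V_ov = 0.99 V, confirming saturation.

I_D = 2.79 mA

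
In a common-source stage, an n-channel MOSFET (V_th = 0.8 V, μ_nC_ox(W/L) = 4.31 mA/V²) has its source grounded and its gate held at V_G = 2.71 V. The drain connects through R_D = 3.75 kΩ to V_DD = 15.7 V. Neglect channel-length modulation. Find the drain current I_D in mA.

I_D = 4.03 mA

V_GS = V_G = 2.71 V, so V_ov = 2.71 − 0.8 = 1.91 V.
Assume saturation: I_D = ½ k_n V_ov² = 0.5 × 4.31 × 1.91² = 7.86 mA, giving V_DS = V_DD − I_D R_D = 15.7 − 7.86 × 3.75 = -13.8 V.
But -13.8 V < V_ov = 1.91 V, so the device is actually in triode.
In triode I_D = k_n[V_ov V_DS − ½ V_DS²] and I_D = (V_DD − V_DS)/R_D. Equating: 8.08 V_DS² − 31.87 V_DS + 15.7 = 0, giving V_DS = 0.577 V (the root below V_ov).
I_D = (15.7 − 0.577) / 3.75 = 4.03 mA.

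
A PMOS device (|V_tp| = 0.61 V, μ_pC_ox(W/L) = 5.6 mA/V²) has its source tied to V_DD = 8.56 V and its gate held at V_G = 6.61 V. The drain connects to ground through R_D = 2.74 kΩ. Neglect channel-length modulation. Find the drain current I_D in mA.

V_SG = V_DD − V_G = 8.56 − 6.61 = 1.95 V, so V_ov = 1.95 − 0.61 = 1.34 V.
Assume saturation: I_D = ½ k_p V_ov² = 0.5 × 5.6 × 1.34² = 5.03 mA, giving V_SD = V_DD − I_D R_D = 8.56 − 5.03 × 2.74 = -5.22 V.
But -5.22 V < V_ov = 1.34 V, so the device is actually in triode.
In triode I_D = k_p[V_ov V_SD − ½ V_SD²] and I_D = (V_DD − V_SD)/R_D. Equating: 7.67 V_SD² − 21.56 V_SD + 8.56 = 0, giving V_SD = 0.478 V (the root below V_ov).
I_D = (8.56 − 0.478) / 2.74 = 2.95 mA.

I_D = 2.95 mA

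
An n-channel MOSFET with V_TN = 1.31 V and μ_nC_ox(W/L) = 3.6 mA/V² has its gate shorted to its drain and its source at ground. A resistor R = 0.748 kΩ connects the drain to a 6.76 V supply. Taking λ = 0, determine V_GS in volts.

V_GS = 2.98 V

With gate tied to drain, V_GS = V_DS ≥ V_GS − V_TN, so the device is in saturation.
KCL at the drain: ½ k_n (V_GS − V_TN)² = (V_DD − V_GS)/R.
Let x = V_GS − 1.31. Then 1.35 x² + x − 5.45 = 0, giving x = 1.67 V (positive root), so V_GS = 2.98 V.
I_D = (V_DD − V_GS)/R = (6.76 − 2.98) / 0.748 = 5.05 mA.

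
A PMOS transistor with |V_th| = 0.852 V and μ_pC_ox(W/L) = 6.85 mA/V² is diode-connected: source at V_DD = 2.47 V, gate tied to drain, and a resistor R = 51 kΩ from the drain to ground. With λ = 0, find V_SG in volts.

With gate tied to drain, V_SG = V_SD ≥ V_SG − |V_th|, so the device is in saturation.
KCL at the drain: ½ k_p (V_SG − |V_th|)² = (V_DD − V_SG)/R.
Let x = V_SG − 0.852. Then 175 x² + x − 1.618 = 0, giving x = 0.0934 V (positive root), so V_SG = 0.945 V.
I_D = (V_DD − V_SG)/R = (2.47 − 0.945) / 51 = 0.0299 mA.

V_SG = 0.945 V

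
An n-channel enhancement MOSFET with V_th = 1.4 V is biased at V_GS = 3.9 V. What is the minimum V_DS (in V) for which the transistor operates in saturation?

V_DS,sat = 2.50 V

The boundary between triode and saturation is V_DS = V_GS − V_th = V_ov.
V_ov = 3.9 − 1.4 = 2.5 V.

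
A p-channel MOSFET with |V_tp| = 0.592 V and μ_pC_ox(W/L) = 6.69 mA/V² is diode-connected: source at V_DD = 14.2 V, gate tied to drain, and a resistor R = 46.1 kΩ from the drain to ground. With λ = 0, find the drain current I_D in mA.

I_D = 0.289 mA

With gate tied to drain, V_SG = V_SD ≥ V_SG − |V_tp|, so the device is in saturation.
KCL at the drain: ½ k_p (V_SG − |V_tp|)² = (V_DD − V_SG)/R.
Let x = V_SG − 0.592. Then 154 x² + x − 13.61 = 0, giving x = 0.294 V (positive root), so V_SG = 0.886 V.
I_D = (V_DD − V_SG)/R = (14.2 − 0.886) / 46.1 = 0.289 mA.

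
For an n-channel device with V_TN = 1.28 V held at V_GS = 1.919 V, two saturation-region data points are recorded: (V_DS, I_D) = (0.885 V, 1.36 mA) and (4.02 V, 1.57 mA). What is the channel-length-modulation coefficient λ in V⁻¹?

With V_GS fixed, I_D ∝ (1 + λ V_DS) in saturation, so I_D2/I_D1 = (1 + λ V_DS2)/(1 + λ V_DS1).
1.57/1.36 = 1.154 = (1 + 4.02 λ)/(1 + 0.885 λ).
Solving: λ (I_D1 V_DS2 − I_D2 V_DS1) = I_D2 − I_D1, so λ = (1.57 − 1.36) / (1.36 × 4.02 − 1.57 × 0.885) = 0.21 / 4.08 = 0.0515 V⁻¹.

λ = 0.0515 V⁻¹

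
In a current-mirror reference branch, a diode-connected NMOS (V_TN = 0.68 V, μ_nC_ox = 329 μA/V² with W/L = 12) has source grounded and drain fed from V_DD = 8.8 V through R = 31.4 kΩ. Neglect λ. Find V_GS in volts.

V_GS = 1.03 V

With gate tied to drain, V_GS = V_DS ≥ V_GS − V_TN, so the device is in saturation.
k_n = μ_nC_ox · (W/L) = 3.948 mA/V².
KCL at the drain: ½ k_n (V_GS − V_TN)² = (V_DD − V_GS)/R.
Let x = V_GS − 0.68. Then 62 x² + x − 8.12 = 0, giving x = 0.354 V (positive root), so V_GS = 1.03 V.
I_D = (V_DD − V_GS)/R = (8.8 − 1.03) / 31.4 = 0.247 mA.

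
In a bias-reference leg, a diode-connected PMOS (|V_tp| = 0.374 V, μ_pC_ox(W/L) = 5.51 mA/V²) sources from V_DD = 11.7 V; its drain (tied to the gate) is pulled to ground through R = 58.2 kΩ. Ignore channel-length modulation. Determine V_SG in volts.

With gate tied to drain, V_SG = V_SD ≥ V_SG − |V_tp|, so the device is in saturation.
KCL at the drain: ½ k_p (V_SG − |V_tp|)² = (V_DD − V_SG)/R.
Let x = V_SG − 0.374. Then 160 x² + x − 11.33 = 0, giving x = 0.263 V (positive root), so V_SG = 0.637 V.
I_D = (V_DD − V_SG)/R = (11.7 − 0.637) / 58.2 = 0.19 mA.

V_SG = 0.637 V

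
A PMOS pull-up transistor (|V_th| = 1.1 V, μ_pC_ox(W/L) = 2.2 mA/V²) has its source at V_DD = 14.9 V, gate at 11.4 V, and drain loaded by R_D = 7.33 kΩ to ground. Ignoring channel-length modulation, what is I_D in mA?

I_D = 1.98 mA

V_SG = V_DD − V_G = 14.9 − 11.4 = 3.5 V, so V_ov = 3.5 − 1.1 = 2.4 V.
Assume saturation: I_D = ½ k_p V_ov² = 0.5 × 2.2 × 2.4² = 6.34 mA, giving V_SD = V_DD − I_D R_D = 14.9 − 6.34 × 7.33 = -31.5 V.
But -31.5 V < V_ov = 2.4 V, so the device is actually in triode.
In triode I_D = k_p[V_ov V_SD − ½ V_SD²] and I_D = (V_DD − V_SD)/R_D. Equating: 8.06 V_SD² − 39.7 V_SD + 14.9 = 0, giving V_SD = 0.409 V (the root below V_ov).
I_D = (14.9 − 0.409) / 7.33 = 1.98 mA.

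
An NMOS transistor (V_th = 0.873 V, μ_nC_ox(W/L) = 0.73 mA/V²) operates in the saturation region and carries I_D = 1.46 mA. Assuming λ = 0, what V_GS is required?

In saturation I_D = ½ k_n (V_GS − V_th)², so V_GS − V_th = √(2 I_D / k_n) = √(2 × 1.46 / 0.73) = 2 V.
V_GS = 0.873 + 2 = 2.87 V.

V_GS = 2.87 V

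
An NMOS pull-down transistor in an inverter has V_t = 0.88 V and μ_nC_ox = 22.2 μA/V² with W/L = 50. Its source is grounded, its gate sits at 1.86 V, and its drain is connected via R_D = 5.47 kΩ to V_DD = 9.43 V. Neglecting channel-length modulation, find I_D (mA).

V_GS = V_G = 1.86 V, so V_ov = 1.86 − 0.88 = 0.98 V.
k_n = μ_nC_ox · (W/L) = 1.11 mA/V².
Assume saturation: I_D = ½ k_n V_ov² = 0.5 × 1.11 × 0.98² = 0.533 mA, giving V_DS = V_DD − I_D R_D = 9.43 − 0.533 × 5.47 = 6.51 V.
V_DS = 6.51 V ≥ V_ov = 0.98 V, confirming saturation.

I_D = 0.533 mA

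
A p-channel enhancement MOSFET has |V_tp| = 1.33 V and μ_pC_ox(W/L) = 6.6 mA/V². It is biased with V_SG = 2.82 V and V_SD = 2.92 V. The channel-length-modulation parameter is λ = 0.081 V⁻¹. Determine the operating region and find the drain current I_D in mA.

Saturation; I_D = 9.06 mA

V_ov = V_SG − |V_tp| = 2.82 − 1.33 = 1.49 V.
Since V_SD = 2.92 V ≥ V_ov = 1.49 V, the device is in saturation.
I_D = ½ k_p V_ov² (1 + λ V_SD) = 0.5 × 6.6 × 1.49² × (1 + 0.081 × 2.92) = 9.06 mA.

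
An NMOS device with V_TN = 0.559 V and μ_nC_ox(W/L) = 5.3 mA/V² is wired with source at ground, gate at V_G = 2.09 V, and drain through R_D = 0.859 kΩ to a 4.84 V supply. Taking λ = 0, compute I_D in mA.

V_GS = V_G = 2.09 V, so V_ov = 2.09 − 0.559 = 1.53 V.
Assume saturation: I_D = ½ k_n V_ov² = 0.5 × 5.3 × 1.53² = 6.21 mA, giving V_DS = V_DD − I_D R_D = 4.84 − 6.21 × 0.859 = -0.496 V.
But -0.496 V < V_ov = 1.53 V, so the device is actually in triode.
In triode I_D = k_n[V_ov V_DS − ½ V_DS²] and I_D = (V_DD − V_DS)/R_D. Equating: 2.28 V_DS² − 7.97 V_DS + 4.84 = 0, giving V_DS = 0.782 V (the root below V_ov).
I_D = (4.84 − 0.782) / 0.859 = 4.72 mA.

I_D = 4.72 mA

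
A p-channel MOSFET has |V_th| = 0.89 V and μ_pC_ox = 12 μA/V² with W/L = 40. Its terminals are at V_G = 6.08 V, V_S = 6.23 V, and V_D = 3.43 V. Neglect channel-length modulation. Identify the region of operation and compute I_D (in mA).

V_SG = V_S − V_G = 6.23 − 6.08 = 0.15 V; V_SD = V_S − V_D = 6.23 − 3.43 = 2.8 V.
V_SG = 0.15 V < |V_th| = 0.89 V, so the transistor is in cutoff.

Cutoff; I_D = 0 mA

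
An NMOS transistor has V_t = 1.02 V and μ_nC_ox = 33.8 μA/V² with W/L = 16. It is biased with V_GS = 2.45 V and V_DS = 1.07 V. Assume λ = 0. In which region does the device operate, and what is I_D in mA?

Triode; I_D = 0.518 mA

k_n = μ_nC_ox · (W/L) = 0.5408 mA/V².
V_ov = V_GS − V_t = 2.45 − 1.02 = 1.43 V.
Since V_DS = 1.07 V < V_ov = 1.43 V, the device is in the triode region.
I_D = k_n [V_ov · V_DS − ½ V_DS²] = 0.5408 × [1.43 × 1.07 − 0.5 × 1.07²] = 0.518 mA.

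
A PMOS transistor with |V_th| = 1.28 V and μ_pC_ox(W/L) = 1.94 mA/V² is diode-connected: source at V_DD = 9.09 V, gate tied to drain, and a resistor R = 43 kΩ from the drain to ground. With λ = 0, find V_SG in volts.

With gate tied to drain, V_SG = V_SD ≥ V_SG − |V_th|, so the device is in saturation.
KCL at the drain: ½ k_p (V_SG − |V_th|)² = (V_DD − V_SG)/R.
Let x = V_SG − 1.28. Then 41.7 x² + x − 7.81 = 0, giving x = 0.421 V (positive root), so V_SG = 1.7 V.
I_D = (V_DD − V_SG)/R = (9.09 − 1.7) / 43 = 0.172 mA.

V_SG = 1.70 V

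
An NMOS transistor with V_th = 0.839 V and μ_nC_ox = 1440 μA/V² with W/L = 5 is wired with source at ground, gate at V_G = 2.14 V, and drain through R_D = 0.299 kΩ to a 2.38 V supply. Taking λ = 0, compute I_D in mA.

I_D = 5.24 mA

V_GS = V_G = 2.14 V, so V_ov = 2.14 − 0.839 = 1.3 V.
k_n = μ_nC_ox · (W/L) = 7.2 mA/V².
Assume saturation: I_D = ½ k_n V_ov² = 0.5 × 7.2 × 1.3² = 6.09 mA, giving V_DS = V_DD − I_D R_D = 2.38 − 6.09 × 0.299 = 0.558 V.
But 0.558 V < V_ov = 1.3 V, so the device is actually in triode.
In triode I_D = k_n[V_ov V_DS − ½ V_DS²] and I_D = (V_DD − V_DS)/R_D. Equating: 1.08 V_DS² − 3.801 V_DS + 2.38 = 0, giving V_DS = 0.814 V (the root below V_ov).
I_D = (2.38 − 0.814) / 0.299 = 5.24 mA.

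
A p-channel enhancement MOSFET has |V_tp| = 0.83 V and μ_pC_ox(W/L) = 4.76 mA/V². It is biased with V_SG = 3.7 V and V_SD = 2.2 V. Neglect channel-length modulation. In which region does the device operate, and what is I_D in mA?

Triode; I_D = 18.5 mA

V_ov = V_SG − |V_tp| = 3.7 − 0.83 = 2.87 V.
Since V_SD = 2.2 V < V_ov = 2.87 V, the device is in the triode region.
I_D = k_p [V_ov · V_SD − ½ V_SD²] = 4.76 × [2.87 × 2.2 − 0.5 × 2.2²] = 18.5 mA.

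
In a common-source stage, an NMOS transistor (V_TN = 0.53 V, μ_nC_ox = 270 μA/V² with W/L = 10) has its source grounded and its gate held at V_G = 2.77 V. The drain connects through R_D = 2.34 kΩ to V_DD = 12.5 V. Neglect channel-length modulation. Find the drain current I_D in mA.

V_GS = V_G = 2.77 V, so V_ov = 2.77 − 0.53 = 2.24 V.
k_n = μ_nC_ox · (W/L) = 2.7 mA/V².
Assume saturation: I_D = ½ k_n V_ov² = 0.5 × 2.7 × 2.24² = 6.77 mA, giving V_DS = V_DD − I_D R_D = 12.5 − 6.77 × 2.34 = -3.35 V.
But -3.35 V < V_ov = 2.24 V, so the device is actually in triode.
In triode I_D = k_n[V_ov V_DS − ½ V_DS²] and I_D = (V_DD − V_DS)/R_D. Equating: 3.16 V_DS² − 15.15 V_DS + 12.5 = 0, giving V_DS = 1.06 V (the root below V_ov).
I_D = (12.5 − 1.06) / 2.34 = 4.89 mA.

I_D = 4.89 mA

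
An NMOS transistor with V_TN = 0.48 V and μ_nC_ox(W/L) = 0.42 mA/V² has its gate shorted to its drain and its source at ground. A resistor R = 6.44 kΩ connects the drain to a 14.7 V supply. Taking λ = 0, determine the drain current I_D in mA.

I_D = 1.76 mA

With gate tied to drain, V_GS = V_DS ≥ V_GS − V_TN, so the device is in saturation.
KCL at the drain: ½ k_n (V_GS − V_TN)² = (V_DD − V_GS)/R.
Let x = V_GS − 0.48. Then 1.35 x² + x − 14.22 = 0, giving x = 2.89 V (positive root), so V_GS = 3.37 V.
I_D = (V_DD − V_GS)/R = (14.7 − 3.37) / 6.44 = 1.76 mA.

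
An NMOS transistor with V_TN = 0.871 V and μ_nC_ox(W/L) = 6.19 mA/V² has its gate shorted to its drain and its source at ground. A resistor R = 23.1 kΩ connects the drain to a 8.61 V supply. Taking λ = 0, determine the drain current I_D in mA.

With gate tied to drain, V_GS = V_DS ≥ V_GS − V_TN, so the device is in saturation.
KCL at the drain: ½ k_n (V_GS − V_TN)² = (V_DD − V_GS)/R.
Let x = V_GS − 0.871. Then 71.5 x² + x − 7.739 = 0, giving x = 0.322 V (positive root), so V_GS = 1.19 V.
I_D = (V_DD − V_GS)/R = (8.61 − 1.19) / 23.1 = 0.321 mA.

I_D = 0.321 mA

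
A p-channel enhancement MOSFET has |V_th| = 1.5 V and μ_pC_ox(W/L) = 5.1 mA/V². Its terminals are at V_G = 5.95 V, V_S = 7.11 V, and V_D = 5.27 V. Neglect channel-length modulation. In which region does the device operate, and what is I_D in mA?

Cutoff; I_D = 0 mA

V_SG = V_S − V_G = 7.11 − 5.95 = 1.16 V; V_SD = V_S − V_D = 7.11 − 5.27 = 1.84 V.
V_SG = 1.16 V < |V_th| = 1.5 V, so the transistor is in cutoff.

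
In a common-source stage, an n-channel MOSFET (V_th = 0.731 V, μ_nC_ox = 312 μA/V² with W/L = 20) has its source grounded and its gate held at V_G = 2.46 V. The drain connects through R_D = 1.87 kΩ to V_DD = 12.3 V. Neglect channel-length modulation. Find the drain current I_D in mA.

I_D = 6.19 mA

V_GS = V_G = 2.46 V, so V_ov = 2.46 − 0.731 = 1.73 V.
k_n = μ_nC_ox · (W/L) = 6.24 mA/V².
Assume saturation: I_D = ½ k_n V_ov² = 0.5 × 6.24 × 1.73² = 9.33 mA, giving V_DS = V_DD − I_D R_D = 12.3 − 9.33 × 1.87 = -5.14 V.
But -5.14 V < V_ov = 1.73 V, so the device is actually in triode.
In triode I_D = k_n[V_ov V_DS − ½ V_DS²] and I_D = (V_DD − V_DS)/R_D. Equating: 5.83 V_DS² − 21.18 V_DS + 12.3 = 0, giving V_DS = 0.726 V (the root below V_ov).
I_D = (12.3 − 0.726) / 1.87 = 6.19 mA.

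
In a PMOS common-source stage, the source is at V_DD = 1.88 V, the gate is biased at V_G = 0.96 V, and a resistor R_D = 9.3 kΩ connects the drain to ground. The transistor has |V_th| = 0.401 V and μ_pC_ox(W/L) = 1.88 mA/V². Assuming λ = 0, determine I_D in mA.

V_SG = V_DD − V_G = 1.88 − 0.96 = 0.92 V, so V_ov = 0.92 − 0.401 = 0.519 V.
Assume saturation: I_D = ½ k_p V_ov² = 0.5 × 1.88 × 0.519² = 0.253 mA, giving V_SD = V_DD − I_D R_D = 1.88 − 0.253 × 9.3 = -0.475 V.
But -0.475 V < V_ov = 0.519 V, so the device is actually in triode.
In triode I_D = k_p[V_ov V_SD − ½ V_SD²] and I_D = (V_DD − V_SD)/R_D. Equating: 8.74 V_SD² − 10.07 V_SD + 1.88 = 0, giving V_SD = 0.234 V (the root below V_ov).
I_D = (1.88 − 0.234) / 9.3 = 0.177 mA.

I_D = 0.177 mA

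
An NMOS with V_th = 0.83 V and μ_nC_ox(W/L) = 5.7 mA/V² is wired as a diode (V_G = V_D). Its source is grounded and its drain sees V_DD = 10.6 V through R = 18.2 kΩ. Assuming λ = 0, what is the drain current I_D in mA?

With gate tied to drain, V_GS = V_DS ≥ V_GS − V_th, so the device is in saturation.
KCL at the drain: ½ k_n (V_GS − V_th)² = (V_DD − V_GS)/R.
Let x = V_GS − 0.83. Then 51.9 x² + x − 9.77 = 0, giving x = 0.424 V (positive root), so V_GS = 1.25 V.
I_D = (V_DD − V_GS)/R = (10.6 − 1.25) / 18.2 = 0.513 mA.

I_D = 0.513 mA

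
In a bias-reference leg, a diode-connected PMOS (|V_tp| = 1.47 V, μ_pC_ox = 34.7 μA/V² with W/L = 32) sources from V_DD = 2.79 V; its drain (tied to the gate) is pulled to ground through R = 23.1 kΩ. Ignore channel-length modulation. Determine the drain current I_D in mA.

With gate tied to drain, V_SG = V_SD ≥ V_SG − |V_tp|, so the device is in saturation.
k_p = μ_pC_ox · (W/L) = 1.11 mA/V².
KCL at the drain: ½ k_p (V_SG − |V_tp|)² = (V_DD − V_SG)/R.
Let x = V_SG − 1.47. Then 12.8 x² + x − 1.32 = 0, giving x = 0.284 V (positive root), so V_SG = 1.75 V.
I_D = (V_DD − V_SG)/R = (2.79 − 1.75) / 23.1 = 0.0448 mA.

I_D = 0.0448 mA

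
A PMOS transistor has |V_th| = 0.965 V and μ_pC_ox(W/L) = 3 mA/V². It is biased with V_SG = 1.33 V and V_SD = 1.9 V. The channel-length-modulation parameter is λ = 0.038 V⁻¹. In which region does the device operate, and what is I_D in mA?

V_ov = V_SG − |V_th| = 1.33 − 0.965 = 0.365 V.
Since V_SD = 1.9 V ≥ V_ov = 0.365 V, the device is in saturation.
I_D = ½ k_p V_ov² (1 + λ V_SD) = 0.5 × 3 × 0.365² × (1 + 0.038 × 1.9) = 0.214 mA.

Saturation; I_D = 0.214 mA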